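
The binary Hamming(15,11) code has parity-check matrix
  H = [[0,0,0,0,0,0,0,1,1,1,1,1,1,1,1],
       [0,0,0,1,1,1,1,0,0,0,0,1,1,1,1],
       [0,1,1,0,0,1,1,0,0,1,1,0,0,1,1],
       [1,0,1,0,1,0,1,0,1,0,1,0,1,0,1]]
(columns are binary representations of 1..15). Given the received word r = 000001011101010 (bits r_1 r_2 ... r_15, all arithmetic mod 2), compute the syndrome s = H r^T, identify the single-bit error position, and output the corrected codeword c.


s = (1, 1, 1, 1)^T, error position = 15, corrected codeword c = 000001011101011

Compute s = H r^T mod 2 one row at a time:
  s_1 = 1 + 1 + 1 + 0 + 1 + 0 + 1 + 0 = 5 ≡ 1 (mod 2).
  s_2 = 0 + 0 + 1 + 0 + 1 + 0 + 1 + 0 = 3 ≡ 1 (mod 2).
  s_3 = 0 + 0 + 1 + 0 + 1 + 0 + 1 + 0 = 3 ≡ 1 (mod 2).
  s_4 = 0 + 0 + 0 + 0 + 1 + 0 + 0 + 0 = 1 ≡ 1 (mod 2).
s = (1, 1, 1, 1)^T — this equals column 15 of H (binary 1111), so error is at position 15.
Correct: flip bit 15 of r = 000001011101010 to get c = 000001011101011.


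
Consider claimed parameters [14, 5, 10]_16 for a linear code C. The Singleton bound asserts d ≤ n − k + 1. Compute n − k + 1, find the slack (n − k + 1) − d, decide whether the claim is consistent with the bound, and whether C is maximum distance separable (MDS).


Singleton RHS = n − k + 1 = 10, slack = 0, bound satisfied, MDS.

Singleton bound: d ≤ n − k + 1.
Here n = 14, k = 5, so n − k + 1 = 10.
Given d = 10, check d ≤ 10: YES.
Slack = (n − k + 1) − d = 0.
The code is MDS (slack = 0).
Description: the claimed parameters are [14, 5, 10]_16; such a code would be MDS (meets Singleton bound).


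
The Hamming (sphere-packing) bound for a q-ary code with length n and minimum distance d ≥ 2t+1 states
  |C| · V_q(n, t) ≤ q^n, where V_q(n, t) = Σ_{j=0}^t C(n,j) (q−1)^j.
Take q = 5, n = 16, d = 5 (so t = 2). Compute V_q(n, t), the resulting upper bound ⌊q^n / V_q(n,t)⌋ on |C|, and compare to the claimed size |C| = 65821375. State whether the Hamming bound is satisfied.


V_q(n, t) = 1985, q^n = 152587890625, Hamming bound = 76870473, |C| = 65821375 ≤ bound (satisfied).

Step 1: Compute V_q(n, t) = Σ_{j=0}^2 C(n, j) (q−1)^j.
  j = 0: C(16,0)·(4)^0 = 1·1 = 1.
  j = 1: C(16,1)·(4)^1 = 16·4 = 64.
  j = 2: C(16,2)·(4)^2 = 120·16 = 1920.
  V_q(n, t) = 1 + 64 + 1920 = 1985.
Step 2: q^n = 5^16 = 152587890625.
Step 3: Hamming bound ⌊q^n / V_q(n,t)⌋ = ⌊152587890625/1985⌋ = 76870473.
Step 4: Compare |C| = 65821375 to 76870473: satisfied.
The claimed |C| lies below the Hamming bound.


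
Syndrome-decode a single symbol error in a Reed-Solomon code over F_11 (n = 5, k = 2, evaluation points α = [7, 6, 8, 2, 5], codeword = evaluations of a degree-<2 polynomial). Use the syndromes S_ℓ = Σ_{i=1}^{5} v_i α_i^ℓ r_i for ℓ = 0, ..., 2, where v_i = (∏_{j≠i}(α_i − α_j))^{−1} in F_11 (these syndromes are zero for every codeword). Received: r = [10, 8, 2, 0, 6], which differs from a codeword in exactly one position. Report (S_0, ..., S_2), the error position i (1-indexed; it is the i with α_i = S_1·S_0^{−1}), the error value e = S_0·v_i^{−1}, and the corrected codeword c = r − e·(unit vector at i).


S = (4, 10, 3), error at position 3, error magnitude e = 1, c = [10, 8, 1, 0, 6].

Step 1: column multipliers v_i = (∏_{j≠i}(α_i − α_j))^{−1} mod 11.
  i = 1 (α = 7): (7−6)(7−8)(7−2)(7−5) = 1·(−1)·5·2 = −10 ≡ 1, so v_1 = 1^{−1} = 1 (mod 11).
  i = 2 (α = 6): (6−7)(6−8)(6−2)(6−5) = (−1)·(−2)·4·1 = 8 ≡ 8, so v_2 = 8^{−1} = 7 (mod 11).
  i = 3 (α = 8): (8−7)(8−6)(8−2)(8−5) = 1·2·6·3 = 36 ≡ 3, so v_3 = 3^{−1} = 4 (mod 11).
  i = 4 (α = 2): (2−7)(2−6)(2−8)(2−5) = (−5)·(−4)·(−6)·(−3) = 360 ≡ 8, so v_4 = 8^{−1} = 7 (mod 11).
  i = 5 (α = 5): (5−7)(5−6)(5−8)(5−2) = (−2)·(−1)·(−3)·3 = −18 ≡ 4, so v_5 = 4^{−1} = 3 (mod 11).
  v = [1, 7, 4, 7, 3].
Step 2: syndromes of r = [10, 8, 2, 0, 6] (all sums mod 11).
  S_0 = Σ v_i r_i = 1·10 + 7·8 + 4·2 + 7·0 + 3·6 = 92 ≡ 4.
  S_1 = Σ v_i α_i r_i = 1·7·10 + 7·6·8 + 4·8·2 + 7·2·0 + 3·5·6 = 560 ≡ 10.
  α_i^2 mod 11 = [5, 3, 9, 4, 3].
  S_2 = Σ v_i α_i^2 r_i = 1·5·10 + 7·3·8 + 4·9·2 + 7·4·0 + 3·3·6 = 344 ≡ 3.
  S = (4, 10, 3) ≠ 0, so r is not a codeword (an error is present).
Step 3: locate the error. For a single error e at position i, S_ℓ = v_i·e·α_i^ℓ, so α_err = S_1/S_0.
  S_0^{−1} = 4^{−1} = 3 (mod 11), so α_err = 10·3 = 30 ≡ 8 = α_3. Error position i = 3.
  Consistency check: S_2/S_1 = 3·10 = 30 ≡ 8 = α_err ✓ (single-error assumption holds).
Step 4: error magnitude e = S_0/v_3 = S_0·∏_{j≠3}(α_3 − α_j) = 4·3 = 12 ≡ 1 (mod 11).
Step 5: correct position 3: c_3 = r_3 − e = 2 − 1 ≡ 1 (mod 11). Hence c = [10, 8, 1, 0, 6].
  Check: interpolating c through the α_i gives m(x) = 7 + 2·x (degree < 2) with m(α_i) = c_i for every i, so c is indeed a codeword.


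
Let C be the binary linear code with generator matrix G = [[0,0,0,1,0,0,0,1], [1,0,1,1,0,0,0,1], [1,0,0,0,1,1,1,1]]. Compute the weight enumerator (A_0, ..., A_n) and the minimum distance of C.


Weight distribution: A_0 = 1, A_2 = 2, A_4 = 1, A_5 = 4. Minimum distance d = 2.

Enumerate all 2^3 = 8 messages m ∈ F_2^3.
For each, compute codeword c = mG in F_2^8, then tally its weight.
  m = 000 → c = 00000000, weight = 0.
  m = 100 → c = 00010001, weight = 2.
  m = 010 → c = 10110001, weight = 4.
  m = 110 → c = 10100000, weight = 2.
  m = 001 → c = 10001111, weight = 5.
  m = 101 → c = 10011110, weight = 5.
  m = 011 → c = 00111110, weight = 5.
  m = 111 → c = 00101111, weight = 5.
Tally weights:
  weight 0: 1 codewords.
  weight 2: 2 codewords.
  weight 4: 1 codewords.
  weight 5: 4 codewords.
Minimum distance d = smallest w > 0 with A_w > 0 = 2.
Sanity: Σ A_w = 8 = 2^3 = 8 ✓.


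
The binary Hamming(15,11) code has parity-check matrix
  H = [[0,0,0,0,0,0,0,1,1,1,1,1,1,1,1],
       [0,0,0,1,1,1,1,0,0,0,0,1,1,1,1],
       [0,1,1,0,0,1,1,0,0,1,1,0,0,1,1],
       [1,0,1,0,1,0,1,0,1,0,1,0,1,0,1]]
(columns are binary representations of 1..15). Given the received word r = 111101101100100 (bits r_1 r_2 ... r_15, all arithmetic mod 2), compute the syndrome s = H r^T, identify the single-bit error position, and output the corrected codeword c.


s = (1, 0, 1, 1)^T, error position = 11, corrected codeword c = 111101101110100

Compute s = H r^T mod 2 one row at a time:
  s_1 = 0 + 1 + 1 + 0 + 0 + 1 + 0 + 0 = 3 ≡ 1 (mod 2).
  s_2 = 1 + 0 + 1 + 1 + 0 + 1 + 0 + 0 = 4 ≡ 0 (mod 2).
  s_3 = 1 + 1 + 1 + 1 + 1 + 0 + 0 + 0 = 5 ≡ 1 (mod 2).
  s_4 = 1 + 1 + 0 + 1 + 1 + 0 + 1 + 0 = 5 ≡ 1 (mod 2).
s = (1, 0, 1, 1)^T — this equals column 11 of H (binary 1011), so error is at position 11.
Correct: flip bit 11 of r = 111101101100100 to get c = 111101101110100.


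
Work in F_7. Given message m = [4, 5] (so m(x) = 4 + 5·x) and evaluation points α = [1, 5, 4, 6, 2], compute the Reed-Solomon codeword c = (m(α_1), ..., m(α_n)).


c = [2, 1, 3, 6, 0]

Message polynomial: m(x) = 4 + 5·x (mod 7).
For each evaluation point α_i, compute m(α_i) mod 7:
  α_1 = 1: Horner steps 5 → 2, so m(1) = 2.
  α_2 = 5: Horner steps 5 → 1, so m(5) = 1.
  α_3 = 4: Horner steps 5 → 3, so m(4) = 3.
  α_4 = 6: Horner steps 5 → 6, so m(6) = 6.
  α_5 = 2: Horner steps 5 → 0, so m(2) = 0.
Codeword c = [2, 1, 3, 6, 0] ∈ F_7^5.


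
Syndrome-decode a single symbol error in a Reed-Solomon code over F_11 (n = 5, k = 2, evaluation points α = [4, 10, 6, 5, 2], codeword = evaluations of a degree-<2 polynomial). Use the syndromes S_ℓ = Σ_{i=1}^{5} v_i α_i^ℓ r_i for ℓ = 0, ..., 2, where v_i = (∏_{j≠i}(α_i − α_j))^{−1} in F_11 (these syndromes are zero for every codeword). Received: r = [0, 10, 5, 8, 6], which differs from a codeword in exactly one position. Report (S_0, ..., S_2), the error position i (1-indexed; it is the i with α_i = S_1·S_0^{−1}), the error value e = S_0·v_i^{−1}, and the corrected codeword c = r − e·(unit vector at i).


S = (2, 9, 2), error at position 2, error magnitude e = 6, c = [0, 4, 5, 8, 6].

Step 1: column multipliers v_i = (∏_{j≠i}(α_i − α_j))^{−1} mod 11.
  i = 1 (α = 4): (4−10)(4−6)(4−5)(4−2) = (−6)·(−2)·(−1)·2 = −24 ≡ 9, so v_1 = 9^{−1} = 5 (mod 11).
  i = 2 (α = 10): (10−4)(10−6)(10−5)(10−2) = 6·4·5·8 = 960 ≡ 3, so v_2 = 3^{−1} = 4 (mod 11).
  i = 3 (α = 6): (6−4)(6−10)(6−5)(6−2) = 2·(−4)·1·4 = −32 ≡ 1, so v_3 = 1^{−1} = 1 (mod 11).
  i = 4 (α = 5): (5−4)(5−10)(5−6)(5−2) = 1·(−5)·(−1)·3 = 15 ≡ 4, so v_4 = 4^{−1} = 3 (mod 11).
  i = 5 (α = 2): (2−4)(2−10)(2−6)(2−5) = (−2)·(−8)·(−4)·(−3) = 192 ≡ 5, so v_5 = 5^{−1} = 9 (mod 11).
  v = [5, 4, 1, 3, 9].
Step 2: syndromes of r = [0, 10, 5, 8, 6] (all sums mod 11).
  S_0 = Σ v_i r_i = 5·0 + 4·10 + 1·5 + 3·8 + 9·6 = 123 ≡ 2.
  S_1 = Σ v_i α_i r_i = 5·4·0 + 4·10·10 + 1·6·5 + 3·5·8 + 9·2·6 = 658 ≡ 9.
  α_i^2 mod 11 = [5, 1, 3, 3, 4].
  S_2 = Σ v_i α_i^2 r_i = 5·5·0 + 4·1·10 + 1·3·5 + 3·3·8 + 9·4·6 = 343 ≡ 2.
  S = (2, 9, 2) ≠ 0, so r is not a codeword (an error is present).
Step 3: locate the error. For a single error e at position i, S_ℓ = v_i·e·α_i^ℓ, so α_err = S_1/S_0.
  S_0^{−1} = 2^{−1} = 6 (mod 11), so α_err = 9·6 = 54 ≡ 10 = α_2. Error position i = 2.
  Consistency check: S_2/S_1 = 2·5 = 10 ≡ 10 = α_err ✓ (single-error assumption holds).
Step 4: error magnitude e = S_0/v_2 = S_0·∏_{j≠2}(α_2 − α_j) = 2·3 = 6 ≡ 6 (mod 11).
Step 5: correct position 2: c_2 = r_2 − e = 10 − 6 ≡ 4 (mod 11). Hence c = [0, 4, 5, 8, 6].
  Check: interpolating c through the α_i gives m(x) = 1 + 8·x (degree < 2) with m(α_i) = c_i for every i, so c is indeed a codeword.


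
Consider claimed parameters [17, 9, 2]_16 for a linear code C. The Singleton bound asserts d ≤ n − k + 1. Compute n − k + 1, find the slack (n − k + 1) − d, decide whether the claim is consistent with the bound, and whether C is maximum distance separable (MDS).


Singleton RHS = n − k + 1 = 9, slack = 7, bound satisfied, not MDS.

Singleton bound: d ≤ n − k + 1.
Here n = 17, k = 9, so n − k + 1 = 9.
Given d = 2, check d ≤ 9: YES.
Slack = (n − k + 1) − d = 7.
The code is NOT MDS (slack = 7 > 0).
Description: the claimed parameters are [17, 9, 2]_16; such a code would be non-MDS.


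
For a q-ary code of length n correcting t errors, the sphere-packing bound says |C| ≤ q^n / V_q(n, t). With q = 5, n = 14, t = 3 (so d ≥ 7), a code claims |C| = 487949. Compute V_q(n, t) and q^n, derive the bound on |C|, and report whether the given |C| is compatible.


V_q(n, t) = 24809, q^n = 6103515625, Hamming bound = 246020, |C| = 487949 > bound (violated).

Step 1: Compute V_q(n, t) = Σ_{j=0}^3 C(n, j) (q−1)^j.
  j = 0: C(14,0)·(4)^0 = 1·1 = 1.
  j = 1: C(14,1)·(4)^1 = 14·4 = 56.
  j = 2: C(14,2)·(4)^2 = 91·16 = 1456.
  j = 3: C(14,3)·(4)^3 = 364·64 = 23296.
  V_q(n, t) = 1 + 56 + 1456 + 23296 = 24809.
Step 2: q^n = 5^14 = 6103515625.
Step 3: Hamming bound ⌊q^n / V_q(n,t)⌋ = ⌊6103515625/24809⌋ = 246020.
Step 4: Compare |C| = 487949 to 246020: violated.
The claimed |C| lies above the Hamming bound, so no 5-ary code of length 14 with d ≥ 7 can have 487949 codewords.


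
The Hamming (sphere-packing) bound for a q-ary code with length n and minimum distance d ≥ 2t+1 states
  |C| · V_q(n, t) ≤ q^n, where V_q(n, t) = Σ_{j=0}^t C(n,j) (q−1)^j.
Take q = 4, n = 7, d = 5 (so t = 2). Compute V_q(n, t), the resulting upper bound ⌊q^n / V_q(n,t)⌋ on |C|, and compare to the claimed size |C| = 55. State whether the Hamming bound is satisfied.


V_q(n, t) = 211, q^n = 16384, Hamming bound = 77, |C| = 55 ≤ bound (satisfied).

Step 1: Compute V_q(n, t) = Σ_{j=0}^2 C(n, j) (q−1)^j.
  j = 0: C(7,0)·(3)^0 = 1·1 = 1.
  j = 1: C(7,1)·(3)^1 = 7·3 = 21.
  j = 2: C(7,2)·(3)^2 = 21·9 = 189.
  V_q(n, t) = 1 + 21 + 189 = 211.
Step 2: q^n = 4^7 = 16384.
Step 3: Hamming bound ⌊q^n / V_q(n,t)⌋ = ⌊16384/211⌋ = 77.
Step 4: Compare |C| = 55 to 77: satisfied.
The claimed |C| lies below the Hamming bound.


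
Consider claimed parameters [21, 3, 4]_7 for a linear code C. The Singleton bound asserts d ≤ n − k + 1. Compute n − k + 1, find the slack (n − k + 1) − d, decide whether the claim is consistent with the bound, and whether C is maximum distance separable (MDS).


Singleton RHS = n − k + 1 = 19, slack = 15, bound satisfied, not MDS.

Singleton bound: d ≤ n − k + 1.
Here n = 21, k = 3, so n − k + 1 = 19.
Given d = 4, check d ≤ 19: YES.
Slack = (n − k + 1) − d = 15.
The code is NOT MDS (slack = 15 > 0).
Description: the claimed parameters are [21, 3, 4]_7; such a code would be non-MDS.


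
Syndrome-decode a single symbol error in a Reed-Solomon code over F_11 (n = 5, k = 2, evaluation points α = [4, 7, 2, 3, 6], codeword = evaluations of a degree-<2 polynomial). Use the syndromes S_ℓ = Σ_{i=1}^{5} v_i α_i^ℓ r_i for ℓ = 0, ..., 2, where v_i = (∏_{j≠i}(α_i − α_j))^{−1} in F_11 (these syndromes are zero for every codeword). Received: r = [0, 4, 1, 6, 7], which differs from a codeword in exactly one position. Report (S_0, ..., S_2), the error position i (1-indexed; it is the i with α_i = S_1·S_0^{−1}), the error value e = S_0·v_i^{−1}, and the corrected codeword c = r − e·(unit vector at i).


S = (7, 9, 10), error at position 5, error magnitude e = 8, c = [0, 4, 1, 6, 10].

Step 1: column multipliers v_i = (∏_{j≠i}(α_i − α_j))^{−1} mod 11.
  i = 1 (α = 4): (4−7)(4−2)(4−3)(4−6) = (−3)·2·1·(−2) = 12 ≡ 1, so v_1 = 1^{−1} = 1 (mod 11).
  i = 2 (α = 7): (7−4)(7−2)(7−3)(7−6) = 3·5·4·1 = 60 ≡ 5, so v_2 = 5^{−1} = 9 (mod 11).
  i = 3 (α = 2): (2−4)(2−7)(2−3)(2−6) = (−2)·(−5)·(−1)·(−4) = 40 ≡ 7, so v_3 = 7^{−1} = 8 (mod 11).
  i = 4 (α = 3): (3−4)(3−7)(3−2)(3−6) = (−1)·(−4)·1·(−3) = −12 ≡ 10, so v_4 = 10^{−1} = 10 (mod 11).
  i = 5 (α = 6): (6−4)(6−7)(6−2)(6−3) = 2·(−1)·4·3 = −24 ≡ 9, so v_5 = 9^{−1} = 5 (mod 11).
  v = [1, 9, 8, 10, 5].
Step 2: syndromes of r = [0, 4, 1, 6, 7] (all sums mod 11).
  S_0 = Σ v_i r_i = 1·0 + 9·4 + 8·1 + 10·6 + 5·7 = 139 ≡ 7.
  S_1 = Σ v_i α_i r_i = 1·4·0 + 9·7·4 + 8·2·1 + 10·3·6 + 5·6·7 = 658 ≡ 9.
  α_i^2 mod 11 = [5, 5, 4, 9, 3].
  S_2 = Σ v_i α_i^2 r_i = 1·5·0 + 9·5·4 + 8·4·1 + 10·9·6 + 5·3·7 = 857 ≡ 10.
  S = (7, 9, 10) ≠ 0, so r is not a codeword (an error is present).
Step 3: locate the error. For a single error e at position i, S_ℓ = v_i·e·α_i^ℓ, so α_err = S_1/S_0.
  S_0^{−1} = 7^{−1} = 8 (mod 11), so α_err = 9·8 = 72 ≡ 6 = α_5. Error position i = 5.
  Consistency check: S_2/S_1 = 10·5 = 50 ≡ 6 = α_err ✓ (single-error assumption holds).
Step 4: error magnitude e = S_0/v_5 = S_0·∏_{j≠5}(α_5 − α_j) = 7·9 = 63 ≡ 8 (mod 11).
Step 5: correct position 5: c_5 = r_5 − e = 7 − 8 ≡ 10 (mod 11). Hence c = [0, 4, 1, 6, 10].
  Check: interpolating c through the α_i gives m(x) = 2 + 5·x (degree < 2) with m(α_i) = c_i for every i, so c is indeed a codeword.


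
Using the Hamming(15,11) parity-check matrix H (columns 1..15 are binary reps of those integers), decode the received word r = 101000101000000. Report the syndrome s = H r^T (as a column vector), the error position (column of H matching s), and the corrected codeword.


s = (1, 1, 0, 0)^T, error position = 12, corrected codeword c = 101000101001000

Compute s = H r^T mod 2 one row at a time:
  s_1 = 0 + 1 + 0 + 0 + 0 + 0 + 0 + 0 = 1 ≡ 1 (mod 2).
  s_2 = 0 + 0 + 0 + 1 + 0 + 0 + 0 + 0 = 1 ≡ 1 (mod 2).
  s_3 = 0 + 1 + 0 + 1 + 0 + 0 + 0 + 0 = 2 ≡ 0 (mod 2).
  s_4 = 1 + 1 + 0 + 1 + 1 + 0 + 0 + 0 = 4 ≡ 0 (mod 2).
s = (1, 1, 0, 0)^T — this equals column 12 of H (binary 1100), so error is at position 12.
Correct: flip bit 12 of r = 101000101000000 to get c = 101000101001000.


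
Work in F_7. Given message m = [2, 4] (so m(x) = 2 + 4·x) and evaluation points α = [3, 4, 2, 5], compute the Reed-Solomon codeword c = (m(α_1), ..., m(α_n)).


c = [0, 4, 3, 1]

Message polynomial: m(x) = 2 + 4·x (mod 7).
For each evaluation point α_i, compute m(α_i) mod 7:
  α_1 = 3: Horner steps 4 → 0, so m(3) = 0.
  α_2 = 4: Horner steps 4 → 4, so m(4) = 4.
  α_3 = 2: Horner steps 4 → 3, so m(2) = 3.
  α_4 = 5: Horner steps 4 → 1, so m(5) = 1.
Codeword c = [0, 4, 3, 1] ∈ F_7^4.


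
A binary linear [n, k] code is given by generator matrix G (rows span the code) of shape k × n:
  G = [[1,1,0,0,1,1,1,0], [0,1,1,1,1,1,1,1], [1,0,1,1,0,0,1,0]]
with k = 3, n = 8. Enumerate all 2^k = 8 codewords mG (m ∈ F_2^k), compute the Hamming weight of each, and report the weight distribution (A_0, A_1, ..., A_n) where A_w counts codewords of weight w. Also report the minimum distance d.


Weight distribution: A_0 = 1, A_2 = 1, A_4 = 2, A_5 = 3, A_7 = 1. Minimum distance d = 2.

Enumerate all 2^3 = 8 messages m ∈ F_2^3.
For each, compute codeword c = mG in F_2^8, then tally its weight.
  m = 000 → c = 00000000, weight = 0.
  m = 100 → c = 11001110, weight = 5.
  m = 010 → c = 01111111, weight = 7.
  m = 110 → c = 10110001, weight = 4.
  m = 001 → c = 10110010, weight = 4.
  m = 101 → c = 01111100, weight = 5.
  m = 011 → c = 11001101, weight = 5.
  m = 111 → c = 00000011, weight = 2.
Tally weights:
  weight 0: 1 codewords.
  weight 2: 1 codewords.
  weight 4: 2 codewords.
  weight 5: 3 codewords.
  weight 7: 1 codewords.
Minimum distance d = smallest w > 0 with A_w > 0 = 2.
Sanity: Σ A_w = 8 = 2^3 = 8 ✓.


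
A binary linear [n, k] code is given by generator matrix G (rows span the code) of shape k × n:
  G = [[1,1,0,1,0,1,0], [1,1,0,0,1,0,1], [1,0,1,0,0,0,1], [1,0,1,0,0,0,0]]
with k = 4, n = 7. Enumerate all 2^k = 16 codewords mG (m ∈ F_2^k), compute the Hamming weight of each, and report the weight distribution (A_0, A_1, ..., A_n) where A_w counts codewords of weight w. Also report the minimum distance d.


Weight distribution: A_0 = 1, A_1 = 1, A_2 = 1, A_3 = 4, A_4 = 5, A_5 = 3, A_6 = 1. Minimum distance d = 1.

Enumerate all 2^4 = 16 messages m ∈ F_2^4.
For each, compute codeword c = mG in F_2^7, then tally its weight.
  m = 0000 → c = 0000000, weight = 0.
  m = 1000 → c = 1101010, weight = 4.
  m = 0100 → c = 1100101, weight = 4.
  m = 1100 → c = 0001111, weight = 4.
  m = 0010 → c = 1010001, weight = 3.
  m = 1010 → c = 0111011, weight = 5.
  m = 0110 → c = 0110100, weight = 3.
  m = 1110 → c = 1011110, weight = 5.
  m = 0001 → c = 1010000, weight = 2.
  m = 1001 → c = 0111010, weight = 4.
  m = 0101 → c = 0110101, weight = 4.
  m = 1101 → c = 1011111, weight = 6.
  m = 0011 → c = 0000001, weight = 1.
  m = 1011 → c = 1101011, weight = 5.
  m = 0111 → c = 1100100, weight = 3.
  m = 1111 → c = 0001110, weight = 3.
Tally weights:
  weight 0: 1 codewords.
  weight 1: 1 codewords.
  weight 2: 1 codewords.
  weight 3: 4 codewords.
  weight 4: 5 codewords.
  weight 5: 3 codewords.
  weight 6: 1 codewords.
Minimum distance d = smallest w > 0 with A_w > 0 = 1.
Sanity: Σ A_w = 16 = 2^4 = 16 ✓.


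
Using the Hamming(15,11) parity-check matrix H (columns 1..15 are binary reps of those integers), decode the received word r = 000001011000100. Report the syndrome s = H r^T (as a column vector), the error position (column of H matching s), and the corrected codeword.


s = (1, 0, 1, 0)^T, error position = 10, corrected codeword c = 000001011100100

Compute s = H r^T mod 2 one row at a time:
  s_1 = 1 + 1 + 0 + 0 + 0 + 1 + 0 + 0 = 3 ≡ 1 (mod 2).
  s_2 = 0 + 0 + 1 + 0 + 0 + 1 + 0 + 0 = 2 ≡ 0 (mod 2).
  s_3 = 0 + 0 + 1 + 0 + 0 + 0 + 0 + 0 = 1 ≡ 1 (mod 2).
  s_4 = 0 + 0 + 0 + 0 + 1 + 0 + 1 + 0 = 2 ≡ 0 (mod 2).
s = (1, 0, 1, 0)^T — this equals column 10 of H (binary 1010), so error is at position 10.
Correct: flip bit 10 of r = 000001011000100 to get c = 000001011100100.


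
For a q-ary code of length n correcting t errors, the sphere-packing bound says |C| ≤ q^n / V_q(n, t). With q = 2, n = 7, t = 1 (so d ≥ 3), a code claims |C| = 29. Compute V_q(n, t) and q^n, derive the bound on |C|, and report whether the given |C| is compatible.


V_q(n, t) = 8, q^n = 128, Hamming bound = 16, |C| = 29 > bound (violated).

Step 1: Compute V_q(n, t) = Σ_{j=0}^1 C(n, j) (q−1)^j.
  j = 0: C(7,0)·(1)^0 = 1·1 = 1.
  j = 1: C(7,1)·(1)^1 = 7·1 = 7.
  V_q(n, t) = 1 + 7 = 8.
Step 2: q^n = 2^7 = 128.
Step 3: Hamming bound ⌊q^n / V_q(n,t)⌋ = ⌊128/8⌋ = 16.
Step 4: Compare |C| = 29 to 16: violated.
The claimed |C| lies above the Hamming bound, so no 2-ary code of length 7 with d ≥ 3 can have 29 codewords.


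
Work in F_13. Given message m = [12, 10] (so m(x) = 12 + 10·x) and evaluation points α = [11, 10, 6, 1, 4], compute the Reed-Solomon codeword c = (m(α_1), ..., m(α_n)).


c = [5, 8, 7, 9, 0]

Message polynomial: m(x) = 12 + 10·x (mod 13).
For each evaluation point α_i, compute m(α_i) mod 13:
  α_1 = 11: Horner steps 10 → 5, so m(11) = 5.
  α_2 = 10: Horner steps 10 → 8, so m(10) = 8.
  α_3 = 6: Horner steps 10 → 7, so m(6) = 7.
  α_4 = 1: Horner steps 10 → 9, so m(1) = 9.
  α_5 = 4: Horner steps 10 → 0, so m(4) = 0.
Codeword c = [5, 8, 7, 9, 0] ∈ F_13^5.


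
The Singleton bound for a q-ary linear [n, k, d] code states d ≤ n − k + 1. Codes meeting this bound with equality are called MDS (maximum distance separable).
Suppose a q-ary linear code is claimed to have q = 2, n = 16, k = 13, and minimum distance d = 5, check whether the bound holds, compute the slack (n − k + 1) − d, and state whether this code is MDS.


Singleton RHS = n − k + 1 = 4, slack = -1, bound violated (no such code; not MDS).

Singleton bound: d ≤ n − k + 1.
Here n = 16, k = 13, so n − k + 1 = 4.
Given d = 5, check d ≤ 4: NO.
Slack = (n − k + 1) − d = -1.
The slack is negative: d = 5 exceeds n − k + 1 = 4 by 1, so the Singleton bound is violated and no linear [16, 13, 5]_2 code can exist. In particular it is not MDS (MDS requires d = n − k + 1 exactly).
Description: the claimed parameters are [16, 13, 5]_2; such a code would be impossible (violates the Singleton bound).


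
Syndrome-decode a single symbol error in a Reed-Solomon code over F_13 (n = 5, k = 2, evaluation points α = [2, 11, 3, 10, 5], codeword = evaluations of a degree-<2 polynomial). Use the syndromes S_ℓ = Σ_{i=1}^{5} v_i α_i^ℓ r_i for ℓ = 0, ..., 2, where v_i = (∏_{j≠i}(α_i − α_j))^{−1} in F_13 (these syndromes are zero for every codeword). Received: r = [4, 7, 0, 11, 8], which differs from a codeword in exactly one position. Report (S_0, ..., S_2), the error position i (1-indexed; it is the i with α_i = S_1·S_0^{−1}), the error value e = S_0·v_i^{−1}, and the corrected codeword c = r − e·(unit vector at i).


S = (5, 12, 8), error at position 5, error magnitude e = 3, c = [4, 7, 0, 11, 5].

Step 1: column multipliers v_i = (∏_{j≠i}(α_i − α_j))^{−1} mod 13.
  i = 1 (α = 2): (2−11)(2−3)(2−10)(2−5) = (−9)·(−1)·(−8)·(−3) = 216 ≡ 8, so v_1 = 8^{−1} = 5 (mod 13).
  i = 2 (α = 11): (11−2)(11−3)(11−10)(11−5) = 9·8·1·6 = 432 ≡ 3, so v_2 = 3^{−1} = 9 (mod 13).
  i = 3 (α = 3): (3−2)(3−11)(3−10)(3−5) = 1·(−8)·(−7)·(−2) = −112 ≡ 5, so v_3 = 5^{−1} = 8 (mod 13).
  i = 4 (α = 10): (10−2)(10−11)(10−3)(10−5) = 8·(−1)·7·5 = −280 ≡ 6, so v_4 = 6^{−1} = 11 (mod 13).
  i = 5 (α = 5): (5−2)(5−11)(5−3)(5−10) = 3·(−6)·2·(−5) = 180 ≡ 11, so v_5 = 11^{−1} = 6 (mod 13).
  v = [5, 9, 8, 11, 6].
Step 2: syndromes of r = [4, 7, 0, 11, 8] (all sums mod 13).
  S_0 = Σ v_i r_i = 5·4 + 9·7 + 8·0 + 11·11 + 6·8 = 252 ≡ 5.
  S_1 = Σ v_i α_i r_i = 5·2·4 + 9·11·7 + 8·3·0 + 11·10·11 + 6·5·8 = 2183 ≡ 12.
  α_i^2 mod 13 = [4, 4, 9, 9, 12].
  S_2 = Σ v_i α_i^2 r_i = 5·4·4 + 9·4·7 + 8·9·0 + 11·9·11 + 6·12·8 = 1997 ≡ 8.
  S = (5, 12, 8) ≠ 0, so r is not a codeword (an error is present).
Step 3: locate the error. For a single error e at position i, S_ℓ = v_i·e·α_i^ℓ, so α_err = S_1/S_0.
  S_0^{−1} = 5^{−1} = 8 (mod 13), so α_err = 12·8 = 96 ≡ 5 = α_5. Error position i = 5.
  Consistency check: S_2/S_1 = 8·12 = 96 ≡ 5 = α_err ✓ (single-error assumption holds).
Step 4: error magnitude e = S_0/v_5 = S_0·∏_{j≠5}(α_5 − α_j) = 5·11 = 55 ≡ 3 (mod 13).
Step 5: correct position 5: c_5 = r_5 − e = 8 − 3 ≡ 5 (mod 13). Hence c = [4, 7, 0, 11, 5].
  Check: interpolating c through the α_i gives m(x) = 12 + 9·x (degree < 2) with m(α_i) = c_i for every i, so c is indeed a codeword.


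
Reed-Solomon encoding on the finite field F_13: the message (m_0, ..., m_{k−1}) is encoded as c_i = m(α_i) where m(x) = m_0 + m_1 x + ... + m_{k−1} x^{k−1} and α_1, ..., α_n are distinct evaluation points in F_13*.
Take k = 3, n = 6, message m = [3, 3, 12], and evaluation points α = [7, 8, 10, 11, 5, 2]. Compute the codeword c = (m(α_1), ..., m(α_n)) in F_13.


c = [1, 2, 11, 6, 6, 5]

Message polynomial: m(x) = 3 + 3·x + 12·x^2 (mod 13).
For each evaluation point α_i, compute m(α_i) mod 13:
  α_1 = 7: Horner steps 12 → 9 → 1, so m(7) = 1.
  α_2 = 8: Horner steps 12 → 8 → 2, so m(8) = 2.
  α_3 = 10: Horner steps 12 → 6 → 11, so m(10) = 11.
  α_4 = 11: Horner steps 12 → 5 → 6, so m(11) = 6.
  α_5 = 5: Horner steps 12 → 11 → 6, so m(5) = 6.
  α_6 = 2: Horner steps 12 → 1 → 5, so m(2) = 5.
Codeword c = [1, 2, 11, 6, 6, 5] ∈ F_13^6.


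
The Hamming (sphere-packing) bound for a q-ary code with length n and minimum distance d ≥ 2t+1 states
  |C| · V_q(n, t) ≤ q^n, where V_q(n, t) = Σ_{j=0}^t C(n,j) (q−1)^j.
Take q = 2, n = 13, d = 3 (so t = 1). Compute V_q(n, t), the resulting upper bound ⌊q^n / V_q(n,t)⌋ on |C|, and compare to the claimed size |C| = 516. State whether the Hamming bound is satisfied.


V_q(n, t) = 14, q^n = 8192, Hamming bound = 585, |C| = 516 ≤ bound (satisfied).

Step 1: Compute V_q(n, t) = Σ_{j=0}^1 C(n, j) (q−1)^j.
  j = 0: C(13,0)·(1)^0 = 1·1 = 1.
  j = 1: C(13,1)·(1)^1 = 13·1 = 13.
  V_q(n, t) = 1 + 13 = 14.
Step 2: q^n = 2^13 = 8192.
Step 3: Hamming bound ⌊q^n / V_q(n,t)⌋ = ⌊8192/14⌋ = 585.
Step 4: Compare |C| = 516 to 585: satisfied.
The claimed |C| lies below the Hamming bound.


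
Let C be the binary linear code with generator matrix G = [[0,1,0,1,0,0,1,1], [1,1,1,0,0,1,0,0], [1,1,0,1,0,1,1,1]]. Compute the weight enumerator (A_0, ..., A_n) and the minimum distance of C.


Weight distribution: A_0 = 1, A_2 = 2, A_4 = 3, A_6 = 2. Minimum distance d = 2.

Enumerate all 2^3 = 8 messages m ∈ F_2^3.
For each, compute codeword c = mG in F_2^8, then tally its weight.
  m = 000 → c = 00000000, weight = 0.
  m = 100 → c = 01010011, weight = 4.
  m = 010 → c = 11100100, weight = 4.
  m = 110 → c = 10110111, weight = 6.
  m = 001 → c = 11010111, weight = 6.
  m = 101 → c = 10000100, weight = 2.
  m = 011 → c = 00110011, weight = 4.
  m = 111 → c = 01100000, weight = 2.
Tally weights:
  weight 0: 1 codewords.
  weight 2: 2 codewords.
  weight 4: 3 codewords.
  weight 6: 2 codewords.
Minimum distance d = smallest w > 0 with A_w > 0 = 2.
Sanity: Σ A_w = 8 = 2^3 = 8 ✓.


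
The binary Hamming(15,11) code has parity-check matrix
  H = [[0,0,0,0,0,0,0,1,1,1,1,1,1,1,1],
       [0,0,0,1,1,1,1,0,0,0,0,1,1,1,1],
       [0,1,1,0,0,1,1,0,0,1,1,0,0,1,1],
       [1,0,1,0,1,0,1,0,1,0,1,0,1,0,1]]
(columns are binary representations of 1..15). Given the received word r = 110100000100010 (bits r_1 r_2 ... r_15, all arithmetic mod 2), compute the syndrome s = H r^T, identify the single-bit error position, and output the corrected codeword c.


s = (0, 0, 1, 1)^T, error position = 3, corrected codeword c = 111100000100010

Compute s = H r^T mod 2 one row at a time:
  s_1 = 0 + 0 + 1 + 0 + 0 + 0 + 1 + 0 = 2 ≡ 0 (mod 2).
  s_2 = 1 + 0 + 0 + 0 + 0 + 0 + 1 + 0 = 2 ≡ 0 (mod 2).
  s_3 = 1 + 0 + 0 + 0 + 1 + 0 + 1 + 0 = 3 ≡ 1 (mod 2).
  s_4 = 1 + 0 + 0 + 0 + 0 + 0 + 0 + 0 = 1 ≡ 1 (mod 2).
s = (0, 0, 1, 1)^T — this equals column 3 of H (binary 0011), so error is at position 3.
Correct: flip bit 3 of r = 110100000100010 to get c = 111100000100010.


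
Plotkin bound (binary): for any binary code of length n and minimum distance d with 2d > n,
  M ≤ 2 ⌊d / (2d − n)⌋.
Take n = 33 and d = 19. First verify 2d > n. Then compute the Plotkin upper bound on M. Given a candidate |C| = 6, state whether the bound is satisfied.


Plotkin bound M ≤ 6; given |C| = 6 ≤ bound (satisfied).

Check applicability: 2d = 38, n = 33.
2d − n = 5 > 0, so Plotkin applies.
Compute d/(2d−n) = 19/5 ≈ 3.8000.
⌊d/(2d−n)⌋ = 3.
Plotkin bound: M ≤ 2·3 = 6.
Given |C| = 6, check: satisfied.
This |C| is at the Plotkin bound.


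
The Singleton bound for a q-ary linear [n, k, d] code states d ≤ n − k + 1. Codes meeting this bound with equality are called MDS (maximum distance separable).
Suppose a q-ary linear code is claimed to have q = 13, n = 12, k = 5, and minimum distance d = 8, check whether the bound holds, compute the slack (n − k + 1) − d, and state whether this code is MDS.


Singleton RHS = n − k + 1 = 8, slack = 0, bound satisfied, MDS.

Singleton bound: d ≤ n − k + 1.
Here n = 12, k = 5, so n − k + 1 = 8.
Given d = 8, check d ≤ 8: YES.
Slack = (n − k + 1) − d = 0.
The code is MDS (slack = 0).
Description: the claimed parameters are [12, 5, 8]_13; such a code would be MDS (meets Singleton bound).


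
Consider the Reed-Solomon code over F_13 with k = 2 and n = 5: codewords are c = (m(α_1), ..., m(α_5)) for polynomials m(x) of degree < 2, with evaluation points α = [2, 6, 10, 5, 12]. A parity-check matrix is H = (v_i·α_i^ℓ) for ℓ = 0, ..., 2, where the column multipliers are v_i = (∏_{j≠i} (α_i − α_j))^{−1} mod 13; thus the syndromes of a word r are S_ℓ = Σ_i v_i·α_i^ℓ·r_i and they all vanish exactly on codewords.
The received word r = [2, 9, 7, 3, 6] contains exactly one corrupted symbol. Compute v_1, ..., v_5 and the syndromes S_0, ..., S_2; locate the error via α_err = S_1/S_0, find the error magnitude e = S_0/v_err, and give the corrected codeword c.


S = (11, 9, 5), error at position 1, error magnitude e = 4, c = [11, 9, 7, 3, 6].

Step 1: column multipliers v_i = (∏_{j≠i}(α_i − α_j))^{−1} mod 13.
  i = 1 (α = 2): (2−6)(2−10)(2−5)(2−12) = (−4)·(−8)·(−3)·(−10) = 960 ≡ 11, so v_1 = 11^{−1} = 6 (mod 13).
  i = 2 (α = 6): (6−2)(6−10)(6−5)(6−12) = 4·(−4)·1·(−6) = 96 ≡ 5, so v_2 = 5^{−1} = 8 (mod 13).
  i = 3 (α = 10): (10−2)(10−6)(10−5)(10−12) = 8·4·5·(−2) = −320 ≡ 5, so v_3 = 5^{−1} = 8 (mod 13).
  i = 4 (α = 5): (5−2)(5−6)(5−10)(5−12) = 3·(−1)·(−5)·(−7) = −105 ≡ 12, so v_4 = 12^{−1} = 12 (mod 13).
  i = 5 (α = 12): (12−2)(12−6)(12−10)(12−5) = 10·6·2·7 = 840 ≡ 8, so v_5 = 8^{−1} = 5 (mod 13).
  v = [6, 8, 8, 12, 5].
Step 2: syndromes of r = [2, 9, 7, 3, 6] (all sums mod 13).
  S_0 = Σ v_i r_i = 6·2 + 8·9 + 8·7 + 12·3 + 5·6 = 206 ≡ 11.
  S_1 = Σ v_i α_i r_i = 6·2·2 + 8·6·9 + 8·10·7 + 12·5·3 + 5·12·6 = 1556 ≡ 9.
  α_i^2 mod 13 = [4, 10, 9, 12, 1].
  S_2 = Σ v_i α_i^2 r_i = 6·4·2 + 8·10·9 + 8·9·7 + 12·12·3 + 5·1·6 = 1734 ≡ 5.
  S = (11, 9, 5) ≠ 0, so r is not a codeword (an error is present).
Step 3: locate the error. For a single error e at position i, S_ℓ = v_i·e·α_i^ℓ, so α_err = S_1/S_0.
  S_0^{−1} = 11^{−1} = 6 (mod 13), so α_err = 9·6 = 54 ≡ 2 = α_1. Error position i = 1.
  Consistency check: S_2/S_1 = 5·3 = 15 ≡ 2 = α_err ✓ (single-error assumption holds).
Step 4: error magnitude e = S_0/v_1 = S_0·∏_{j≠1}(α_1 − α_j) = 11·11 = 121 ≡ 4 (mod 13).
Step 5: correct position 1: c_1 = r_1 − e = 2 − 4 ≡ 11 (mod 13). Hence c = [11, 9, 7, 3, 6].
  Check: interpolating c through the α_i gives m(x) = 12 + 6·x (degree < 2) with m(α_i) = c_i for every i, so c is indeed a codeword.


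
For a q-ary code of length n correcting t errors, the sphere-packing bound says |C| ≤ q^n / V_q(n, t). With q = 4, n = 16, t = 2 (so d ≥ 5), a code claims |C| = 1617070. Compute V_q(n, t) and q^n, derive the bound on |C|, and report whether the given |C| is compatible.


V_q(n, t) = 1129, q^n = 4294967296, Hamming bound = 3804222, |C| = 1617070 ≤ bound (satisfied).

Step 1: Compute V_q(n, t) = Σ_{j=0}^2 C(n, j) (q−1)^j.
  j = 0: C(16,0)·(3)^0 = 1·1 = 1.
  j = 1: C(16,1)·(3)^1 = 16·3 = 48.
  j = 2: C(16,2)·(3)^2 = 120·9 = 1080.
  V_q(n, t) = 1 + 48 + 1080 = 1129.
Step 2: q^n = 4^16 = 4294967296.
Step 3: Hamming bound ⌊q^n / V_q(n,t)⌋ = ⌊4294967296/1129⌋ = 3804222.
Step 4: Compare |C| = 1617070 to 3804222: satisfied.
The claimed |C| lies below the Hamming bound.


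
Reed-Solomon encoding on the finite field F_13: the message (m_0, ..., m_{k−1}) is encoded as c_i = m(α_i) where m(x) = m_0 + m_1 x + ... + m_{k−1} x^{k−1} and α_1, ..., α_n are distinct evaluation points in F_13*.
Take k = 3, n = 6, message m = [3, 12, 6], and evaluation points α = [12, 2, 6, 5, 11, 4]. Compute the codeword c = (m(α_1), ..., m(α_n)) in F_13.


c = [10, 12, 5, 5, 3, 4]

Message polynomial: m(x) = 3 + 12·x + 6·x^2 (mod 13).
For each evaluation point α_i, compute m(α_i) mod 13:
  α_1 = 12: Horner steps 6 → 6 → 10, so m(12) = 10.
  α_2 = 2: Horner steps 6 → 11 → 12, so m(2) = 12.
  α_3 = 6: Horner steps 6 → 9 → 5, so m(6) = 5.
  α_4 = 5: Horner steps 6 → 3 → 5, so m(5) = 5.
  α_5 = 11: Horner steps 6 → 0 → 3, so m(11) = 3.
  α_6 = 4: Horner steps 6 → 10 → 4, so m(4) = 4.
Codeword c = [10, 12, 5, 5, 3, 4] ∈ F_13^6.


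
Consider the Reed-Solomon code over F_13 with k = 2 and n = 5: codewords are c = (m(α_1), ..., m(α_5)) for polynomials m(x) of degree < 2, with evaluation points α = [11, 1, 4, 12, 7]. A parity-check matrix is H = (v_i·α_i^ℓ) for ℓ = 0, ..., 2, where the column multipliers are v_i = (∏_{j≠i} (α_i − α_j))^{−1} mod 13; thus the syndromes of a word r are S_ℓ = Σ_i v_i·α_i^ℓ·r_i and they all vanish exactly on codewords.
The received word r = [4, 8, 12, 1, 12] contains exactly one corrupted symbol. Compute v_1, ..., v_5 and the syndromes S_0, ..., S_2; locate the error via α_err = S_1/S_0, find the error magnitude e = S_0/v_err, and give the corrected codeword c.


S = (1, 7, 10), error at position 5, error magnitude e = 9, c = [4, 8, 12, 1, 3].

Step 1: column multipliers v_i = (∏_{j≠i}(α_i − α_j))^{−1} mod 13.
  i = 1 (α = 11): (11−1)(11−4)(11−12)(11−7) = 10·7·(−1)·4 = −280 ≡ 6, so v_1 = 6^{−1} = 11 (mod 13).
  i = 2 (α = 1): (1−11)(1−4)(1−12)(1−7) = (−10)·(−3)·(−11)·(−6) = 1980 ≡ 4, so v_2 = 4^{−1} = 10 (mod 13).
  i = 3 (α = 4): (4−11)(4−1)(4−12)(4−7) = (−7)·3·(−8)·(−3) = −504 ≡ 3, so v_3 = 3^{−1} = 9 (mod 13).
  i = 4 (α = 12): (12−11)(12−1)(12−4)(12−7) = 1·11·8·5 = 440 ≡ 11, so v_4 = 11^{−1} = 6 (mod 13).
  i = 5 (α = 7): (7−11)(7−1)(7−4)(7−12) = (−4)·6·3·(−5) = 360 ≡ 9, so v_5 = 9^{−1} = 3 (mod 13).
  v = [11, 10, 9, 6, 3].
Step 2: syndromes of r = [4, 8, 12, 1, 12] (all sums mod 13).
  S_0 = Σ v_i r_i = 11·4 + 10·8 + 9·12 + 6·1 + 3·12 = 274 ≡ 1.
  S_1 = Σ v_i α_i r_i = 11·11·4 + 10·1·8 + 9·4·12 + 6·12·1 + 3·7·12 = 1320 ≡ 7.
  α_i^2 mod 13 = [4, 1, 3, 1, 10].
  S_2 = Σ v_i α_i^2 r_i = 11·4·4 + 10·1·8 + 9·3·12 + 6·1·1 + 3·10·12 = 946 ≡ 10.
  S = (1, 7, 10) ≠ 0, so r is not a codeword (an error is present).
Step 3: locate the error. For a single error e at position i, S_ℓ = v_i·e·α_i^ℓ, so α_err = S_1/S_0.
  S_0^{−1} = 1^{−1} = 1 (mod 13), so α_err = 7·1 = 7 ≡ 7 = α_5. Error position i = 5.
  Consistency check: S_2/S_1 = 10·2 = 20 ≡ 7 = α_err ✓ (single-error assumption holds).
Step 4: error magnitude e = S_0/v_5 = S_0·∏_{j≠5}(α_5 − α_j) = 1·9 = 9 ≡ 9 (mod 13).
Step 5: correct position 5: c_5 = r_5 − e = 12 − 9 ≡ 3 (mod 13). Hence c = [4, 8, 12, 1, 3].
  Check: interpolating c through the α_i gives m(x) = 11 + 10·x (degree < 2) with m(α_i) = c_i for every i, so c is indeed a codeword.


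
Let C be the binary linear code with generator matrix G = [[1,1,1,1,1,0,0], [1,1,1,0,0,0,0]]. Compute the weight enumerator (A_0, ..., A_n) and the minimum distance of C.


Weight distribution: A_0 = 1, A_2 = 1, A_3 = 1, A_5 = 1. Minimum distance d = 2.

Enumerate all 2^2 = 4 messages m ∈ F_2^2.
For each, compute codeword c = mG in F_2^7, then tally its weight.
  m = 00 → c = 0000000, weight = 0.
  m = 10 → c = 1111100, weight = 5.
  m = 01 → c = 1110000, weight = 3.
  m = 11 → c = 0001100, weight = 2.
Tally weights:
  weight 0: 1 codewords.
  weight 2: 1 codewords.
  weight 3: 1 codewords.
  weight 5: 1 codewords.
Minimum distance d = smallest w > 0 with A_w > 0 = 2.
Sanity: Σ A_w = 4 = 2^2 = 4 ✓.


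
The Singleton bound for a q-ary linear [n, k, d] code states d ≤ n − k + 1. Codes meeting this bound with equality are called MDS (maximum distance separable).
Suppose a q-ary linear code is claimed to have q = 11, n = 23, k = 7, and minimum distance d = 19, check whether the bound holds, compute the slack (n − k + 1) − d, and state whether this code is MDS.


Singleton RHS = n − k + 1 = 17, slack = -2, bound violated (no such code; not MDS).

Singleton bound: d ≤ n − k + 1.
Here n = 23, k = 7, so n − k + 1 = 17.
Given d = 19, check d ≤ 17: NO.
Slack = (n − k + 1) − d = -2.
The slack is negative: d = 19 exceeds n − k + 1 = 17 by 2, so the Singleton bound is violated and no linear [23, 7, 19]_11 code can exist. In particular it is not MDS (MDS requires d = n − k + 1 exactly).
Description: the claimed parameters are [23, 7, 19]_11; such a code would be impossible (violates the Singleton bound).


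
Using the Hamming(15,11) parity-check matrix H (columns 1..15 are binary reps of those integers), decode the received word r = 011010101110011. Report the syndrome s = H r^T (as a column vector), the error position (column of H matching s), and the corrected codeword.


s = (1, 0, 1, 0)^T, error position = 10, corrected codeword c = 011010101010011

Compute s = H r^T mod 2 one row at a time:
  s_1 = 0 + 1 + 1 + 1 + 0 + 0 + 1 + 1 = 5 ≡ 1 (mod 2).
  s_2 = 0 + 1 + 0 + 1 + 0 + 0 + 1 + 1 = 4 ≡ 0 (mod 2).
  s_3 = 1 + 1 + 0 + 1 + 1 + 1 + 1 + 1 = 7 ≡ 1 (mod 2).
  s_4 = 0 + 1 + 1 + 1 + 1 + 1 + 0 + 1 = 6 ≡ 0 (mod 2).
s = (1, 0, 1, 0)^T — this equals column 10 of H (binary 1010), so error is at position 10.
Correct: flip bit 10 of r = 011010101110011 to get c = 011010101010011.


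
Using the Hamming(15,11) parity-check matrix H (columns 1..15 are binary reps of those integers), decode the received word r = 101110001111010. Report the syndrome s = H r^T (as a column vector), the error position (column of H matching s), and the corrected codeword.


s = (1, 0, 0, 1)^T, error position = 9, corrected codeword c = 101110000111010

Compute s = H r^T mod 2 one row at a time:
  s_1 = 0 + 1 + 1 + 1 + 1 + 0 + 1 + 0 = 5 ≡ 1 (mod 2).
  s_2 = 1 + 1 + 0 + 0 + 1 + 0 + 1 + 0 = 4 ≡ 0 (mod 2).
  s_3 = 0 + 1 + 0 + 0 + 1 + 1 + 1 + 0 = 4 ≡ 0 (mod 2).
  s_4 = 1 + 1 + 1 + 0 + 1 + 1 + 0 + 0 = 5 ≡ 1 (mod 2).
s = (1, 0, 0, 1)^T — this equals column 9 of H (binary 1001), so error is at position 9.
Correct: flip bit 9 of r = 101110001111010 to get c = 101110000111010.


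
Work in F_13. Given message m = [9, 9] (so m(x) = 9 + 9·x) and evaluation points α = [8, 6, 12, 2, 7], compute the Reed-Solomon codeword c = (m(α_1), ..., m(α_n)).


c = [3, 11, 0, 1, 7]

Message polynomial: m(x) = 9 + 9·x (mod 13).
For each evaluation point α_i, compute m(α_i) mod 13:
  α_1 = 8: Horner steps 9 → 3, so m(8) = 3.
  α_2 = 6: Horner steps 9 → 11, so m(6) = 11.
  α_3 = 12: Horner steps 9 → 0, so m(12) = 0.
  α_4 = 2: Horner steps 9 → 1, so m(2) = 1.
  α_5 = 7: Horner steps 9 → 7, so m(7) = 7.
Codeword c = [3, 11, 0, 1, 7] ∈ F_13^5.


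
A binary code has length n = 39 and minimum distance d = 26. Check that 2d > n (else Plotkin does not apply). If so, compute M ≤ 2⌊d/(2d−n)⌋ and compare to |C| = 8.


Plotkin bound M ≤ 4; given |C| = 8 > bound (violated).

Check applicability: 2d = 52, n = 39.
2d − n = 13 > 0, so Plotkin applies.
Compute d/(2d−n) = 26/13 ≈ 2.0000.
⌊d/(2d−n)⌋ = 2.
Plotkin bound: M ≤ 2·2 = 4.
Given |C| = 8, check: VIOLATED.
This |C| is above the Plotkin bound, so no binary code with n = 39, d = 26 and 8 codewords exists.
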